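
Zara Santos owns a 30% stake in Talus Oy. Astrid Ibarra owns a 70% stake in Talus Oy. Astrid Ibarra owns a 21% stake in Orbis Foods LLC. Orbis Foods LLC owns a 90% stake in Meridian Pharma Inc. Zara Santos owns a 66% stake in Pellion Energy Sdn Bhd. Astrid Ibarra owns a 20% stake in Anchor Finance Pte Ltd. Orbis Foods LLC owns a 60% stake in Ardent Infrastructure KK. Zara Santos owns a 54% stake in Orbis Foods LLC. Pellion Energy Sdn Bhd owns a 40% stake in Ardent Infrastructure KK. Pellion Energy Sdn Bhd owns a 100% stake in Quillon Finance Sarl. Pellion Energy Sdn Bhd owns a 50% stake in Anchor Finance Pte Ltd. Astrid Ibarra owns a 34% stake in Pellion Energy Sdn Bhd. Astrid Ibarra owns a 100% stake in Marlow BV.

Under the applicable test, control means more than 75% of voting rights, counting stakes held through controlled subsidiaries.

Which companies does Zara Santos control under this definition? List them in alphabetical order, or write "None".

None

Zara's largest direct stake is 66% in Pellion, which does not meet the threshold.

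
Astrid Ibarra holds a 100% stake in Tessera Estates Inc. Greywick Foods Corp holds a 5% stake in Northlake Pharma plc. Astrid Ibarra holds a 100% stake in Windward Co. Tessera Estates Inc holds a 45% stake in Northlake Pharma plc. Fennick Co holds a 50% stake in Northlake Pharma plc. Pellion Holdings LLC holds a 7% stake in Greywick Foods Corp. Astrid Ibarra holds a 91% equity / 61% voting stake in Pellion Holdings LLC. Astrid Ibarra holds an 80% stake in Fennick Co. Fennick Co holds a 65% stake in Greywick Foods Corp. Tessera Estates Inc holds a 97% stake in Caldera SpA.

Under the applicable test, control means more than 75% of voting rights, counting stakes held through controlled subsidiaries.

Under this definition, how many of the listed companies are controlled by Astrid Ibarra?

Astrid holds 100% of Windward, so Astrid controls Windward.
Astrid holds 80% of Fennick, so Astrid controls Fennick.
Astrid holds 100% of Tessera, so Astrid controls Tessera.
Tessera holds 97% of Caldera, so Astrid controls Caldera.
Tessera and Fennick together hold 45% + 50% = 95% of Northlake, so Astrid controls Northlake.
No other company's threshold is met.
Astrid controls 5 companies.

5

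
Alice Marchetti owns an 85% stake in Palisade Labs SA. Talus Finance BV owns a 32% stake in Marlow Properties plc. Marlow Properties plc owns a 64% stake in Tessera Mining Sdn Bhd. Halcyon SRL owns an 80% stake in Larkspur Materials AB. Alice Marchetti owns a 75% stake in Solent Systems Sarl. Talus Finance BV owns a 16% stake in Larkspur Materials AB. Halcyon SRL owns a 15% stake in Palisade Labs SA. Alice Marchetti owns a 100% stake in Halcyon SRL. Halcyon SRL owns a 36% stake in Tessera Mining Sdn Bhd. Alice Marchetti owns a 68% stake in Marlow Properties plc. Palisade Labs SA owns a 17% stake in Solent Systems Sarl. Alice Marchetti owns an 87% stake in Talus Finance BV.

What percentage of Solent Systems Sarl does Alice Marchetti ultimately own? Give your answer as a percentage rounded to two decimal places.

92.00%

Alice reaches Solent along 3 paths.
Direct stake: 75% = 75%.
Via Halcyon → Palisade: 100% × 15% × 17% = 2.55%.
Via Palisade: 85% × 17% = 14.45%.
Total: 75% + 2.55% + 14.45% = 92%.
Rounded: 92.00%.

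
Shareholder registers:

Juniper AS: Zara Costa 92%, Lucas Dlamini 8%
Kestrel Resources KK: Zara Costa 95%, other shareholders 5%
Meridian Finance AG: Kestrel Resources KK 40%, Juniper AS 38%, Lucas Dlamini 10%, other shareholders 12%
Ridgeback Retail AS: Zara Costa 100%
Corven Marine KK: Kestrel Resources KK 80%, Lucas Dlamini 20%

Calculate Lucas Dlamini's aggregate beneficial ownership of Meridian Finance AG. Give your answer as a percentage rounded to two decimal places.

Lucas reaches Meridian along 2 paths.
Via Juniper: 8% × 38% = 3.04%.
Direct stake: 10% = 10%.
Total: 3.04% + 10% = 13.04%.

13.04%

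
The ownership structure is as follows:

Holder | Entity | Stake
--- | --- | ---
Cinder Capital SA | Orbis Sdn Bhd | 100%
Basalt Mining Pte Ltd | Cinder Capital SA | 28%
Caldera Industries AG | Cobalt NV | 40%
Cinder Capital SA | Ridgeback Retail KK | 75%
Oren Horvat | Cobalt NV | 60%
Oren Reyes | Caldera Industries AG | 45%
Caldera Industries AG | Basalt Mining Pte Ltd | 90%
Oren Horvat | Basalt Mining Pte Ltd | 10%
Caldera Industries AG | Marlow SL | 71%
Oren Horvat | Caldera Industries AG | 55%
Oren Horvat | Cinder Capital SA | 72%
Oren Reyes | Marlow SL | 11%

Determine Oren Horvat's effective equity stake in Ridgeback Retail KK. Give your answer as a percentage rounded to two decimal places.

Oren Horvat reaches Ridgeback along 3 paths.
Via Cinder: 72% × 75% = 54%.
Via Caldera → Basalt → Cinder: 55% × 90% × 28% × 75% = 10.395%.
Via Basalt → Cinder: 10% × 28% × 75% = 2.1%.
Total: 54% + 10.395% + 2.1% = 66.495%.
Rounded: 66.50%.

66.50%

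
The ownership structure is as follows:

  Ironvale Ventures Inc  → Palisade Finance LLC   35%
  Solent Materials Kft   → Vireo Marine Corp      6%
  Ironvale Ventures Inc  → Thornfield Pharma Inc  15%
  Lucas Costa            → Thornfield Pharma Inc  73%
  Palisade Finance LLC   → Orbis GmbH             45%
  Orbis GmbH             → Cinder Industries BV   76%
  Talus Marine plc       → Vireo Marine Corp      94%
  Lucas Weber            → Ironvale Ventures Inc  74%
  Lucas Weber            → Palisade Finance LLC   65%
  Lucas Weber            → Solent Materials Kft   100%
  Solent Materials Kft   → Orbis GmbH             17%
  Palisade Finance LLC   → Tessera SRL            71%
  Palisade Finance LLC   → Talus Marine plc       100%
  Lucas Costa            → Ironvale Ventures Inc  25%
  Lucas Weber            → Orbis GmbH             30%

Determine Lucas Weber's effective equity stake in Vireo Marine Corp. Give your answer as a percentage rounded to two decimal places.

Lucas Weber reaches Vireo along 3 paths.
Via Solent: 100% × 6% = 6%.
Via Ironvale → Palisade → Talus: 74% × 35% × 100% × 94% = 24.346%.
Via Palisade → Talus: 65% × 100% × 94% = 61.1%.
Total: 6% + 24.346% + 61.1% = 91.446%.
Rounded: 91.45%.

91.45%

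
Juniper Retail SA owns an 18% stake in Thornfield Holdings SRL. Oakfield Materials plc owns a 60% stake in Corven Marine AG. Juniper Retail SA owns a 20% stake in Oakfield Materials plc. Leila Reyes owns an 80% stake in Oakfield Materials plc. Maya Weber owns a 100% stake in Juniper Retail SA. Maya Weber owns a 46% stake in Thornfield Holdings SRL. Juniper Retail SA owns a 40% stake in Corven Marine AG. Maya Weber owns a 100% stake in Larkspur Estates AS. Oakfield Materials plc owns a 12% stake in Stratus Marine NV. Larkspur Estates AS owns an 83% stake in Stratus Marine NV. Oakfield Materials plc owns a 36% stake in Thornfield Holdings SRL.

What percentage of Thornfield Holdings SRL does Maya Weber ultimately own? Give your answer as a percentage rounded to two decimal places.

71.20%

Maya reaches Thornfield along 3 paths.
Via Juniper → Oakfield: 100% × 20% × 36% = 7.2%.
Via Juniper: 100% × 18% = 18%.
Direct stake: 46% = 46%.
Total: 7.2% + 18% + 46% = 71.2%.
Rounded: 71.20%.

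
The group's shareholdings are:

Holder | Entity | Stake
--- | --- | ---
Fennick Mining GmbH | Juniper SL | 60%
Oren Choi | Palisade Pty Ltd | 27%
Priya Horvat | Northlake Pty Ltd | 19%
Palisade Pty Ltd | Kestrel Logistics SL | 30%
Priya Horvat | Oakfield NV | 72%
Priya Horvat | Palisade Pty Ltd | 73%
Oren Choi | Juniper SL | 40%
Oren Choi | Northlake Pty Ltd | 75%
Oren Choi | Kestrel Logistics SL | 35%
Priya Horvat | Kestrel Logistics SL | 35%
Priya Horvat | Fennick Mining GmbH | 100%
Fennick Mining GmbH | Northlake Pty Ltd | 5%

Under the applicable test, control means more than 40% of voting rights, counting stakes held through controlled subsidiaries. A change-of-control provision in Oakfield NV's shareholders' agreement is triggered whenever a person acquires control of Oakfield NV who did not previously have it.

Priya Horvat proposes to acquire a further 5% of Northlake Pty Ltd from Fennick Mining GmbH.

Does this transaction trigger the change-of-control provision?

No

The purchase adds only to Priya's holdings (Fennick's stake shrinks), so Priya is the only person who could newly come to control Oakfield.
Priya holds 72% of Oakfield, so Priya controls Oakfield.
So Priya already controls Oakfield before the transaction.
After the purchase, Priya's direct stake in Northlake rises to 19% + 5% = 24%, and Fennick's stake falls to 0%.
Priya controlled Oakfield already, so this is not a new person acquiring control; every other person's position is unchanged or reduced.
No new person acquires control, so the clause is not triggered.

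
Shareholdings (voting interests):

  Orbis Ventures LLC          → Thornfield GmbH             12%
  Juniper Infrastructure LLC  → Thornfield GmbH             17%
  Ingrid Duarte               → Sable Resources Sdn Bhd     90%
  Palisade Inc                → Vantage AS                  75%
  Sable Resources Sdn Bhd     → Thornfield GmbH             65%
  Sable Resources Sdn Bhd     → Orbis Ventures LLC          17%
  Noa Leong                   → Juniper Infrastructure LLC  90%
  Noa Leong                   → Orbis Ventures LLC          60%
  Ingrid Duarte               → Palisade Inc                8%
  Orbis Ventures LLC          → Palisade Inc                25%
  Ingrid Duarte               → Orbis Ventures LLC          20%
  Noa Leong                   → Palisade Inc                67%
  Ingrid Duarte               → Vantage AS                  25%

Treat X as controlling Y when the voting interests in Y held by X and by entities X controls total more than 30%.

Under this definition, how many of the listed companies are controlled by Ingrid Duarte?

Ingrid holds 90% of Sable, so Ingrid controls Sable.
Ingrid and Sable together hold 20% + 17% = 37% of Orbis, so Ingrid controls Orbis.
Orbis and Ingrid together hold 25% + 8% = 33% of Palisade, so Ingrid controls Palisade.
Ingrid and Palisade together hold 25% + 75% = 100% of Vantage, so Ingrid controls Vantage.
Sable and Orbis together hold 65% + 12% = 77% of Thornfield, so Ingrid controls Thornfield.
No other company's threshold is met.
Ingrid controls 5 companies.

5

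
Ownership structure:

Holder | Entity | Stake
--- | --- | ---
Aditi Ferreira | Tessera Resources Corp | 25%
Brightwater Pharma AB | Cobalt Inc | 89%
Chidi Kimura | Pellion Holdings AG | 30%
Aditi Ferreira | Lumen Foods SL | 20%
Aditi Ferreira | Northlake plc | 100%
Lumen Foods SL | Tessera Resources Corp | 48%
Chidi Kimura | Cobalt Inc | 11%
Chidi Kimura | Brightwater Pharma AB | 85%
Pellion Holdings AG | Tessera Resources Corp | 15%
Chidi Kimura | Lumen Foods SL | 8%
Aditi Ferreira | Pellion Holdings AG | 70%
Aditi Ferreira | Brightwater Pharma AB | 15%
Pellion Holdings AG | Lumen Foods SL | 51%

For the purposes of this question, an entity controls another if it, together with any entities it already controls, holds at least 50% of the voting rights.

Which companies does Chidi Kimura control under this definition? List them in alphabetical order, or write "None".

Chidi holds 85% of Brightwater, so Chidi controls Brightwater.
Chidi and Brightwater together hold 11% + 89% = 100% of Cobalt, so Chidi controls Cobalt.
No other company's threshold is met.

Brightwater Pharma AB, Cobalt Inc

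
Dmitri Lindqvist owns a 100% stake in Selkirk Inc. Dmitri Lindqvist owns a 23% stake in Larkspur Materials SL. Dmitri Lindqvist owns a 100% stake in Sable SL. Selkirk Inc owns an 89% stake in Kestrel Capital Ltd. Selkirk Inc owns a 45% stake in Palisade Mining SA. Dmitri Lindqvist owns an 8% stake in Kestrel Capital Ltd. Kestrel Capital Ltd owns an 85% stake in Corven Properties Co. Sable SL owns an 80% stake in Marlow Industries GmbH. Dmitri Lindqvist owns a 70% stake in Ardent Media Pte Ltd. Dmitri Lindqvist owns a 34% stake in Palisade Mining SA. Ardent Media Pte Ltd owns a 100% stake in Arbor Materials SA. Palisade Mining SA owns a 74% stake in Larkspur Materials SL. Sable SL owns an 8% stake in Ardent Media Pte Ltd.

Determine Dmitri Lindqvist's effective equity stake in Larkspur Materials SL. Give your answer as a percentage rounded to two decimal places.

Dmitri reaches Larkspur along 3 paths.
Via Palisade: 34% × 74% = 25.16%.
Via Selkirk → Palisade: 100% × 45% × 74% = 33.3%.
Direct stake: 23% = 23%.
Total: 25.16% + 33.3% + 23% = 81.46%.

81.46%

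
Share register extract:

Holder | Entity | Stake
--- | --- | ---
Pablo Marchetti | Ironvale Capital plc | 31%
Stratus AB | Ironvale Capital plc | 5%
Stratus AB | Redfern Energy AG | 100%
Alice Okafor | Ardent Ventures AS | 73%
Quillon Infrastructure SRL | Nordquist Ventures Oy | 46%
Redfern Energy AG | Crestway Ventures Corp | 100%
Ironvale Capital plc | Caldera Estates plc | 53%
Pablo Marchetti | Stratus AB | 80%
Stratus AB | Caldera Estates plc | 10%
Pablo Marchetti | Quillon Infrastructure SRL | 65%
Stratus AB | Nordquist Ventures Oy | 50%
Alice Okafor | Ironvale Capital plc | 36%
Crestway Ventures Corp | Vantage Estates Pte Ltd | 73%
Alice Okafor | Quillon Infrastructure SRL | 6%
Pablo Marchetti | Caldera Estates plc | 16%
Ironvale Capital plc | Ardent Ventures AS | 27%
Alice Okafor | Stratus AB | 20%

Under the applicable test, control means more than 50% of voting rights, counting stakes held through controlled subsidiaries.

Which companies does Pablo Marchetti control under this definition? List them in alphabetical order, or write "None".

Pablo holds 65% of Quillon, so Pablo controls Quillon.
Pablo holds 80% of Stratus, so Pablo controls Stratus.
Stratus holds 100% of Redfern, so Pablo controls Redfern.
Redfern holds 100% of Crestway, so Pablo controls Crestway.
Crestway holds 73% of Vantage, so Pablo controls Vantage.
Quillon and Stratus together hold 46% + 50% = 96% of Nordquist, so Pablo controls Nordquist.
No other company's threshold is met.

Crestway Ventures Corp, Nordquist Ventures Oy, Quillon Infrastructure SRL, Redfern Energy AG, Stratus AB, Vantage Estates Pte Ltd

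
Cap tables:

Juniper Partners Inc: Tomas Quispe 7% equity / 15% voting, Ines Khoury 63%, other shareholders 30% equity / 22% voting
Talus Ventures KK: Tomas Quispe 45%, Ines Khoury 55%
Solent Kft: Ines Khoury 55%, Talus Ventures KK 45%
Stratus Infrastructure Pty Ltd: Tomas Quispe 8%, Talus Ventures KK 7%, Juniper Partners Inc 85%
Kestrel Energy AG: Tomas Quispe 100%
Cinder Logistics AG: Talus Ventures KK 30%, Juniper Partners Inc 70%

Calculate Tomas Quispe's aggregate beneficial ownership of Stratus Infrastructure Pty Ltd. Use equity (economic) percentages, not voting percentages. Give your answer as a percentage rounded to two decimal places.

Tomas reaches Stratus along 3 paths.
Direct stake: 8% = 8%.
Via Talus: 45% × 7% = 3.15%.
Via Juniper: 7% × 85% = 5.95%.
Total: 8% + 3.15% + 5.95% = 17.1%.
Rounded: 17.10%.

17.10%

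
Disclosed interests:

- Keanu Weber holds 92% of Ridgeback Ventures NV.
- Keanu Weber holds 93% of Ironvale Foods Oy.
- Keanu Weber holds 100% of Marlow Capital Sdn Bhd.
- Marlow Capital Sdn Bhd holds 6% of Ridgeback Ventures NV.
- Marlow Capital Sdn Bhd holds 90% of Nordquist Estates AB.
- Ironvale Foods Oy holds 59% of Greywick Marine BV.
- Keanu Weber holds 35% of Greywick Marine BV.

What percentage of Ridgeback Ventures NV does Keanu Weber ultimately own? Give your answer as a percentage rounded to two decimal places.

98.00%

Keanu reaches Ridgeback along 2 paths.
Direct stake: 92% = 92%.
Via Marlow: 100% × 6% = 6%.
Total: 92% + 6% = 98%.
Rounded: 98.00%.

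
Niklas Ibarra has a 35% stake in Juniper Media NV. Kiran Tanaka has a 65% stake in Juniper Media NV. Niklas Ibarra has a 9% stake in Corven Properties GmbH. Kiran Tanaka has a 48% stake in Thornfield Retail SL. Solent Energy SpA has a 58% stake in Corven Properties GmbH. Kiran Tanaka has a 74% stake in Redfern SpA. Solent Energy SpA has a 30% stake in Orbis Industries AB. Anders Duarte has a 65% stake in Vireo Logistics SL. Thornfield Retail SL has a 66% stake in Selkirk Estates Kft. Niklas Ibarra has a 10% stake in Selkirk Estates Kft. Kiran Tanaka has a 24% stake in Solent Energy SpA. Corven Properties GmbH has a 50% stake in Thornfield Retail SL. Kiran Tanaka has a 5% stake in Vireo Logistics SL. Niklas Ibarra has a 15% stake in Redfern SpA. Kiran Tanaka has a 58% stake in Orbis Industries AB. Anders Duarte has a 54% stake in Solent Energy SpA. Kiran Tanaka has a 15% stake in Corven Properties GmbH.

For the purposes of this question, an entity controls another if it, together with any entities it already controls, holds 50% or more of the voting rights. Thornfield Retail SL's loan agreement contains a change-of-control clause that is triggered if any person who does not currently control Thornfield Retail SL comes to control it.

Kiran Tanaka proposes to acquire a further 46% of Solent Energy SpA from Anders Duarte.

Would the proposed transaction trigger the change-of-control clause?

Yes

The purchase adds only to Kiran's holdings (Anders's stake shrinks), so Kiran is the only person who could newly come to control Thornfield.
Kiran holds 65% of Juniper, so Kiran controls Juniper.
Kiran holds 74% of Redfern, so Kiran controls Redfern.
Kiran holds 58% of Orbis, so Kiran controls Orbis.
In Thornfield, Kiran's side holds only 48%, not ≥ 50%.
So before the transaction, Kiran does not control Thornfield.
After the purchase, Kiran's direct stake in Solent rises to 24% + 46% = 70%, and Anders's stake falls to 8%.
Kiran holds 70% of Solent, so Kiran controls Solent.
Kiran and Solent together hold 15% + 58% = 73% of Corven, so Kiran controls Corven.
Corven and Kiran together hold 50% + 48% = 98% of Thornfield, so Kiran controls Thornfield.
Kiran did not control Thornfield before and does after, so the clause is triggered.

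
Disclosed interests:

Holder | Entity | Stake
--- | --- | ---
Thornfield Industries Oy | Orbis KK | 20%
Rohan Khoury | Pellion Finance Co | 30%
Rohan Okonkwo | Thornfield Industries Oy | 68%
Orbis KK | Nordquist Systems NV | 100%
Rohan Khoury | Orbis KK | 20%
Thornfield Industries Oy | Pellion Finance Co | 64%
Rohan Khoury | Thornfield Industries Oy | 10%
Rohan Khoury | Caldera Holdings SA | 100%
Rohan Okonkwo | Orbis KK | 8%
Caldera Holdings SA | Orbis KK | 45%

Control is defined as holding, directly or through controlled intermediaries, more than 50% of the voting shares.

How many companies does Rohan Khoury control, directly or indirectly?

Rohan Khoury holds 100% of Caldera, so Rohan Khoury controls Caldera.
Caldera and Rohan Khoury together hold 45% + 20% = 65% of Orbis, so Rohan Khoury controls Orbis.
Orbis holds 100% of Nordquist, so Rohan Khoury controls Nordquist.
No other company's threshold is met.
Rohan Khoury controls 3 companies.

3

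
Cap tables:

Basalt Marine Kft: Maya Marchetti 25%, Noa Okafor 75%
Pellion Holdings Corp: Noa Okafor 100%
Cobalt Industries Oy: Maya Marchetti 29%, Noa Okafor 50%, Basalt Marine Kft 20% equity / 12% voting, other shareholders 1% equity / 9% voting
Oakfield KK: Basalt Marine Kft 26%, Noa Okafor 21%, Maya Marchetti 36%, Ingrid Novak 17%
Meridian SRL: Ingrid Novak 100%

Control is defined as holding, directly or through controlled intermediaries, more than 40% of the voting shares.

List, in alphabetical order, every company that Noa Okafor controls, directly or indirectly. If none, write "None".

Basalt Marine Kft, Cobalt Industries Oy, Oakfield KK, Pellion Holdings Corp

Noa holds 75% of Basalt, so Noa controls Basalt.
Noa holds 100% of Pellion, so Noa controls Pellion.
Noa and Basalt together hold 50% + 12% = 62% of Cobalt, so Noa controls Cobalt.
Basalt and Noa together hold 26% + 21% = 47% of Oakfield, so Noa controls Oakfield.
No other company's threshold is met.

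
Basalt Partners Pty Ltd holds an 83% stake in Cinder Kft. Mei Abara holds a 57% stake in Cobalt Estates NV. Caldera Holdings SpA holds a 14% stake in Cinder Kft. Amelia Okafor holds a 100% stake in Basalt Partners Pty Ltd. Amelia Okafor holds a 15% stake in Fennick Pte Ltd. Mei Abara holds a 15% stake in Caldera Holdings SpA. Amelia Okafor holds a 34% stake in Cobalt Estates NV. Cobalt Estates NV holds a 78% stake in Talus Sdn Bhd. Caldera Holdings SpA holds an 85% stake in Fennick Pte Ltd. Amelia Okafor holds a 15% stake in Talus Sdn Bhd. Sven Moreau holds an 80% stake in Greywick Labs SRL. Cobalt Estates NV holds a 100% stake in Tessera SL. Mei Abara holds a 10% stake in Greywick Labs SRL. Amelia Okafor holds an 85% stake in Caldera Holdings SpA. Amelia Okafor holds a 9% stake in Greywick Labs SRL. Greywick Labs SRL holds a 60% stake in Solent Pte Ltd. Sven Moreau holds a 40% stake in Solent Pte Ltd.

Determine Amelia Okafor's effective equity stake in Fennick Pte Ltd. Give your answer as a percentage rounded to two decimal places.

87.25%

Amelia reaches Fennick along 2 paths.
Via Caldera: 85% × 85% = 72.25%.
Direct stake: 15% = 15%.
Total: 72.25% + 15% = 87.25%.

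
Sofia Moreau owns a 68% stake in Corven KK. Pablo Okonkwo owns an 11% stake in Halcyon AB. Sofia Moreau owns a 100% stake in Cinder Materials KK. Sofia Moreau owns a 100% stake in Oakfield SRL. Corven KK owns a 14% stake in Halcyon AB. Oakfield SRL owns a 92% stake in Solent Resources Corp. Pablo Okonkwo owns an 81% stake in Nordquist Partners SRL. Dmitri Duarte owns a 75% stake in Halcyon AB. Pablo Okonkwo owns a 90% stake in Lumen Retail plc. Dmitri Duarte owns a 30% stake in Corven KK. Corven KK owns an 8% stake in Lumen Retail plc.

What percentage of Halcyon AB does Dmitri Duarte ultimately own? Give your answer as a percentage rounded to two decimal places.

Dmitri reaches Halcyon along 2 paths.
Direct stake: 75% = 75%.
Via Corven: 30% × 14% = 4.2%.
Total: 75% + 4.2% = 79.2%.
Rounded: 79.20%.

79.20%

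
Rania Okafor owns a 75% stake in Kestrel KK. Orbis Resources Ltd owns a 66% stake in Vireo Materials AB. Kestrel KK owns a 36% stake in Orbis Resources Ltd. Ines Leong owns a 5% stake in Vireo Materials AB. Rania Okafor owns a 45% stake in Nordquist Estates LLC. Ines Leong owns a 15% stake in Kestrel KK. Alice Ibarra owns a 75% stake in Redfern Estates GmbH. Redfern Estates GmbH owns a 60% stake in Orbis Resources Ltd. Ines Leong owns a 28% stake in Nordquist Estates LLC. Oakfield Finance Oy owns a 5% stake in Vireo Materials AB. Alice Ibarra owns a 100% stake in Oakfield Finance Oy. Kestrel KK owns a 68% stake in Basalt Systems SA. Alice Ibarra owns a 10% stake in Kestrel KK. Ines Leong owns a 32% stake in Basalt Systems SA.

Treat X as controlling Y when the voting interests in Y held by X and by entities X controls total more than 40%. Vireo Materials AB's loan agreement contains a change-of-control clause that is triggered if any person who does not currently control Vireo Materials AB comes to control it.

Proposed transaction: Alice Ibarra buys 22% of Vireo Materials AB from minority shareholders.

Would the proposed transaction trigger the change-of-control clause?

The purchase changes only Alice's holdings, so Alice is the only person who could newly come to control Vireo.
Alice holds 75% of Redfern, so Alice controls Redfern.
Redfern holds 60% of Orbis, so Alice controls Orbis.
Alice holds 100% of Oakfield, so Alice controls Oakfield.
Orbis and Oakfield together hold 66% + 5% = 71% of Vireo, so Alice controls Vireo.
So Alice already controls Vireo before the transaction.
After the purchase, Alice holds 22% of Vireo directly.
Alice controlled Vireo already, so this is not a new person acquiring control; every other person's position is unchanged or reduced.
No new person acquires control, so the clause is not triggered.

No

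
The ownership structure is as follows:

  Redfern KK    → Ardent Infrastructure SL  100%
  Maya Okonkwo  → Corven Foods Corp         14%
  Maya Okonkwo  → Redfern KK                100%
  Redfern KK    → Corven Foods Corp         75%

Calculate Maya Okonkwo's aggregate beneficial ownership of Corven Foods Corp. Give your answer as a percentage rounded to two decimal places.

Maya reaches Corven along 2 paths.
Via Redfern: 100% × 75% = 75%.
Direct stake: 14% = 14%.
Total: 75% + 14% = 89%.
Rounded: 89.00%.

89.00%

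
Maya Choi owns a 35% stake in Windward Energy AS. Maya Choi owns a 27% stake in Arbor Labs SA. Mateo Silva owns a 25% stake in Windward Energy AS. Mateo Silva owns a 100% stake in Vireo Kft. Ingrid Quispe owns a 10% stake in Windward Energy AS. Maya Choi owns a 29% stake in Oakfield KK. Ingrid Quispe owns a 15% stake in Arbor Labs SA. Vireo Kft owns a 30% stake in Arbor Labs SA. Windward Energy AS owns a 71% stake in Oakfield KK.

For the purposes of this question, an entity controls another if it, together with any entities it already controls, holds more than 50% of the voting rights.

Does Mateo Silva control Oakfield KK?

Mateo holds 100% of Vireo, so Mateo controls Vireo.
Neither Mateo nor any entity Mateo controls holds any voting interest in Oakfield.
So Mateo does not control Oakfield.

No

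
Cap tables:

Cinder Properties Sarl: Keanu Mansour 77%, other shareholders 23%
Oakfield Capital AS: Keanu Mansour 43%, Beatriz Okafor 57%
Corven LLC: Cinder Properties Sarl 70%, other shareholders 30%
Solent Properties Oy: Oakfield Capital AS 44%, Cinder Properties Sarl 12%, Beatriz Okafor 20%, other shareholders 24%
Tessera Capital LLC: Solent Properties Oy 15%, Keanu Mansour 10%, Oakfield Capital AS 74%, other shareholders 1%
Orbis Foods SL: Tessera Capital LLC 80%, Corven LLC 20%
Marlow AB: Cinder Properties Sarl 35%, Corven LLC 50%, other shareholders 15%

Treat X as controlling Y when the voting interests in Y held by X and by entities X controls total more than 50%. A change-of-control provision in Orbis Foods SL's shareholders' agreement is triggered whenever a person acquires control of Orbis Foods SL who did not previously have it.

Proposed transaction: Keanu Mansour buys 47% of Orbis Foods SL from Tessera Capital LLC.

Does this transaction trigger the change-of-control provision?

The purchase adds only to Keanu's holdings (Tessera's stake shrinks), so Keanu is the only person who could newly come to control Orbis.
Keanu holds 77% of Cinder, so Keanu controls Cinder.
Cinder holds 70% of Corven, so Keanu controls Corven.
Cinder and Corven together hold 35% + 50% = 85% of Marlow, so Keanu controls Marlow.
In Orbis, Keanu's side holds only 20%, not > 50%.
So before the transaction, Keanu does not control Orbis.
After the purchase, Keanu holds 47% of Orbis directly, and Tessera's stake falls to 33%.
Corven and Keanu together hold 20% + 47% = 67% of Orbis, so Keanu controls Orbis.
Keanu did not control Orbis before and does after, so the clause is triggered.

Yes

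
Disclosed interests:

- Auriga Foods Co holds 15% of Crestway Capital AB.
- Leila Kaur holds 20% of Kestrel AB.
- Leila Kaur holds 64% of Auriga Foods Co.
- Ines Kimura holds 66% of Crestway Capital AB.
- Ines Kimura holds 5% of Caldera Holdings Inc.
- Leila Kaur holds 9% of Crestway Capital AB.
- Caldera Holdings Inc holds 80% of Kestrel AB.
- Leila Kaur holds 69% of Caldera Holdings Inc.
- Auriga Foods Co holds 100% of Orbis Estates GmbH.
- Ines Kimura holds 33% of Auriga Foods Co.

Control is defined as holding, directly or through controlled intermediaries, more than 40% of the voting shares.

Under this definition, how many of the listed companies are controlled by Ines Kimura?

1

Ines holds 66% of Crestway, so Ines controls Crestway.
No other company's threshold is met.
Ines controls 1 company.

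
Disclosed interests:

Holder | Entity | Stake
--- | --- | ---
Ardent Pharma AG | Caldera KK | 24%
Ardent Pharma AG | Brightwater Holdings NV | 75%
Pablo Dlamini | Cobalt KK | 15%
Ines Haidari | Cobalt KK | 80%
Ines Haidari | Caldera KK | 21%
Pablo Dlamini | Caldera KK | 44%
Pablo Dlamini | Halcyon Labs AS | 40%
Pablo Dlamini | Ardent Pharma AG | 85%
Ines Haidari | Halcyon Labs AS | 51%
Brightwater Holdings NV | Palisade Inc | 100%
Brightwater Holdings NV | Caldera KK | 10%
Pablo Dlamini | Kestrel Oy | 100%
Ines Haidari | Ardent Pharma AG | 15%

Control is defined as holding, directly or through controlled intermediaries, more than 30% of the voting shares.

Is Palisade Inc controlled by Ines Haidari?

Ines holds 80% of Cobalt, so Ines controls Cobalt.
Ines holds 51% of Halcyon, so Ines controls Halcyon.
Neither Ines nor any entity Ines controls holds any voting interest in Palisade.
So Ines does not control Palisade.

No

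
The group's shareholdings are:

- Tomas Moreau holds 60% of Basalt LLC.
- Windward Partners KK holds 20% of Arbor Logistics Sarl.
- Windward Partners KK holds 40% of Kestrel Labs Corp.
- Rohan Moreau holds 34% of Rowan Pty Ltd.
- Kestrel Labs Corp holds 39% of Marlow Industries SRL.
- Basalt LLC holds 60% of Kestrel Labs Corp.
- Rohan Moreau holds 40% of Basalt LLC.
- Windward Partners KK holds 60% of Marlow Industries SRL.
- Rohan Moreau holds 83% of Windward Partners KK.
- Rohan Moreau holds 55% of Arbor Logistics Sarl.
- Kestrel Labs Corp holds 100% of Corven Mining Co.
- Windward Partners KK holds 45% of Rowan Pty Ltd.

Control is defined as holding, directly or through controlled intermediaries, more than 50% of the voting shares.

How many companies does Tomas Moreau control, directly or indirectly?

Tomas holds 60% of Basalt, so Tomas controls Basalt.
Basalt holds 60% of Kestrel, so Tomas controls Kestrel.
Kestrel holds 100% of Corven, so Tomas controls Corven.
No other company's threshold is met.
Tomas controls 3 companies.

3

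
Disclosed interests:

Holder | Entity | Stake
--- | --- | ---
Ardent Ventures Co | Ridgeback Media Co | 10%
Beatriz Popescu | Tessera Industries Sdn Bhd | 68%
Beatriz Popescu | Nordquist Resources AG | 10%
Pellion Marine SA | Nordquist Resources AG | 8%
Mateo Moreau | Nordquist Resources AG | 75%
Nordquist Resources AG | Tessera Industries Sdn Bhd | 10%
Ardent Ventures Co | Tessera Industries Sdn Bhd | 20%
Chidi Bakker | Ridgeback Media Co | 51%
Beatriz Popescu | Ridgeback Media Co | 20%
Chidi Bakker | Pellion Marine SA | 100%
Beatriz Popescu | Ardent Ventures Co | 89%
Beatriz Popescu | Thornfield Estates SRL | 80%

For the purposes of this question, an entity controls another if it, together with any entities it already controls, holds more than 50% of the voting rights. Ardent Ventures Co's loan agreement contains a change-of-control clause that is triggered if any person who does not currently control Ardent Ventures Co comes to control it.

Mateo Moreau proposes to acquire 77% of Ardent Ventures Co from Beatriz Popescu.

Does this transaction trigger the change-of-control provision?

Yes

The purchase adds only to Mateo's holdings (Beatriz's stake shrinks), so Mateo is the only person who could newly come to control Ardent.
Mateo holds 75% of Nordquist, so Mateo controls Nordquist.
Neither Mateo nor any entity Mateo controls holds any voting interest in Ardent.
So before the transaction, Mateo does not control Ardent.
After the purchase, Mateo holds 77% of Ardent directly, and Beatriz's stake falls to 12%.
Mateo holds 77% of Ardent, so Mateo controls Ardent.
Mateo did not control Ardent before and does after, so the clause is triggered.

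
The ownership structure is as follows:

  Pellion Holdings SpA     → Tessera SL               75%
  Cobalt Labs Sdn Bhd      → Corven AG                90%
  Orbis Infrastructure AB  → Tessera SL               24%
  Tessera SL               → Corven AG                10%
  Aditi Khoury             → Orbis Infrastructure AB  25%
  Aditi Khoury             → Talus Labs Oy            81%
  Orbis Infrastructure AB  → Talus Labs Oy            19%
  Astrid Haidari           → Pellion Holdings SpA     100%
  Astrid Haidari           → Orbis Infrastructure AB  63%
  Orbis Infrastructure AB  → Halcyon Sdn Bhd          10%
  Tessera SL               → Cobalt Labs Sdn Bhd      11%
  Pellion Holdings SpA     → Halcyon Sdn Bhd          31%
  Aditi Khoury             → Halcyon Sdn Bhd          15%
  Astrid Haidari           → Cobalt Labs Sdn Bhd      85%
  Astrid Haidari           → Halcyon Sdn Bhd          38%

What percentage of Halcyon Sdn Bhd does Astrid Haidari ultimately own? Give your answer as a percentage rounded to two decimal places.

Astrid reaches Halcyon along 3 paths.
Direct stake: 38% = 38%.
Via Pellion: 100% × 31% = 31%.
Via Orbis: 63% × 10% = 6.3%.
Total: 38% + 31% + 6.3% = 75.3%.
Rounded: 75.30%.

75.30%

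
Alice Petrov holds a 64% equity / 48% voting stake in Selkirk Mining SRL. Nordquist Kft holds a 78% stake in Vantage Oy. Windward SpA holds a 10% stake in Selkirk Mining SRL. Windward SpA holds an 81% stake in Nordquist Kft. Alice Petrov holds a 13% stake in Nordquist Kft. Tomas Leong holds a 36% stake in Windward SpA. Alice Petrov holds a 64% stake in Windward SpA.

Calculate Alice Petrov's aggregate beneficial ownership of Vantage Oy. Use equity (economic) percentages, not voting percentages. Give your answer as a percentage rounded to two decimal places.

50.58%

Alice reaches Vantage along 2 paths.
Via Windward → Nordquist: 64% × 81% × 78% = 40.4352%.
Via Nordquist: 13% × 78% = 10.14%.
Total: 40.4352% + 10.14% = 50.5752%.
Rounded: 50.58%.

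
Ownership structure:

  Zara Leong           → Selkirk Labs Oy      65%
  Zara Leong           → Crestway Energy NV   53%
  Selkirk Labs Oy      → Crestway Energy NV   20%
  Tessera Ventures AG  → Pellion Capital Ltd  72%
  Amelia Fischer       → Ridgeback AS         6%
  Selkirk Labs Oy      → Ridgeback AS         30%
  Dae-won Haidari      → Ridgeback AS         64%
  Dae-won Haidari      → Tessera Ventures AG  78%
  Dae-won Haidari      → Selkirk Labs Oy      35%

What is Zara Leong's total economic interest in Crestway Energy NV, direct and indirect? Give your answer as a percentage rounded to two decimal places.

66.00%

Zara reaches Crestway along 2 paths.
Direct stake: 53% = 53%.
Via Selkirk: 65% × 20% = 13%.
Total: 53% + 13% = 66%.
Rounded: 66.00%.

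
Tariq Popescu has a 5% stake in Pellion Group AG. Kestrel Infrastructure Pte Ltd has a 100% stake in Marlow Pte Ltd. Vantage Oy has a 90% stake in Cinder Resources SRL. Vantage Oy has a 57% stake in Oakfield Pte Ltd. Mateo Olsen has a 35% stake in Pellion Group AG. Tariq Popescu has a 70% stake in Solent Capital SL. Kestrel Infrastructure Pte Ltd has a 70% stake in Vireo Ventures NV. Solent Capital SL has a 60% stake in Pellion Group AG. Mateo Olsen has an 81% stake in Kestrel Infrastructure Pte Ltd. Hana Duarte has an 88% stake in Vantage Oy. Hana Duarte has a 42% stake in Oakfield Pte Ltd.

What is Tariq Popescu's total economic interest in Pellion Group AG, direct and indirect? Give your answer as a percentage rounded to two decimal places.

Tariq reaches Pellion along 2 paths.
Direct stake: 5% = 5%.
Via Solent: 70% × 60% = 42%.
Total: 5% + 42% = 47%.
Rounded: 47.00%.

47.00%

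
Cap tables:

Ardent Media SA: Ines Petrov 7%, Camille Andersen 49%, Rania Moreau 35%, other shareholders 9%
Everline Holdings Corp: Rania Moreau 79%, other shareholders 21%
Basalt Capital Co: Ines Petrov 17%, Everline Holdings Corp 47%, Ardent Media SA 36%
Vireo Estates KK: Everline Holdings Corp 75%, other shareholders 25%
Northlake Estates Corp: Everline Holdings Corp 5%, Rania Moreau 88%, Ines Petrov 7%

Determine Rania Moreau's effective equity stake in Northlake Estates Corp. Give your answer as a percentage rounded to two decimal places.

91.95%

Rania reaches Northlake along 2 paths.
Via Everline: 79% × 5% = 3.95%.
Direct stake: 88% = 88%.
Total: 3.95% + 88% = 91.95%.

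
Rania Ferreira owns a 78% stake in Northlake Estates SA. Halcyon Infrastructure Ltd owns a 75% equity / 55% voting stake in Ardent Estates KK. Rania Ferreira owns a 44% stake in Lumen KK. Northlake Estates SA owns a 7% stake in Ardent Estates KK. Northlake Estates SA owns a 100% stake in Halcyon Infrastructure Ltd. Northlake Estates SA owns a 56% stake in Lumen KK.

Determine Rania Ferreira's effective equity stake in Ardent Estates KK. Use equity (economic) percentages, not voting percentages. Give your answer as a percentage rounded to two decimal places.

63.96%

Rania reaches Ardent along 2 paths.
Via Northlake: 78% × 7% = 5.46%.
Via Northlake → Halcyon: 78% × 100% × 75% = 58.5%.
Total: 5.46% + 58.5% = 63.96%.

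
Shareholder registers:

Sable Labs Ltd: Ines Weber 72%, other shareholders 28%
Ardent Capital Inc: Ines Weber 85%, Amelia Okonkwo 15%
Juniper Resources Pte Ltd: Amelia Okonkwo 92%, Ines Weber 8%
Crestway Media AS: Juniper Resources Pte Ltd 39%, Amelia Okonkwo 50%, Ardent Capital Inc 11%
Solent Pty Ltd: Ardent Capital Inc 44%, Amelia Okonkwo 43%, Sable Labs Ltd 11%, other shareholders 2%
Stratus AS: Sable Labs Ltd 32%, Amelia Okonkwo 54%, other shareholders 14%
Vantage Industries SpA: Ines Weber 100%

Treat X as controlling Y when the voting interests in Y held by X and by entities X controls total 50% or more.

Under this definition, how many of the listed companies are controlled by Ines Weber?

4

Ines holds 72% of Sable, so Ines controls Sable.
Ines holds 85% of Ardent, so Ines controls Ardent.
Ardent and Sable together hold 44% + 11% = 55% of Solent, so Ines controls Solent.
Ines holds 100% of Vantage, so Ines controls Vantage.
No other company's threshold is met.
Ines controls 4 companies.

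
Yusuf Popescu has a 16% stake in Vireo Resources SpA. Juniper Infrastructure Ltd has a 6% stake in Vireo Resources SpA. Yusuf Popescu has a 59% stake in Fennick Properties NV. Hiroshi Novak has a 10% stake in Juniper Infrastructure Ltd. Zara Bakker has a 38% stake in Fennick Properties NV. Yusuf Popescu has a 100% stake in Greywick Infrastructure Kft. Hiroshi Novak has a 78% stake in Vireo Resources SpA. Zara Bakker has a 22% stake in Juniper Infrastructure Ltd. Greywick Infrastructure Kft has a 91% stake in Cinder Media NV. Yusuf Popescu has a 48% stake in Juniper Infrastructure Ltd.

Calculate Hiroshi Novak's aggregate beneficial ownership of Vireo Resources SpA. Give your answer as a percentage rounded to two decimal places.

78.60%

Hiroshi reaches Vireo along 2 paths.
Direct stake: 78% = 78%.
Via Juniper: 10% × 6% = 0.6%.
Total: 78% + 0.6% = 78.6%.
Rounded: 78.60%.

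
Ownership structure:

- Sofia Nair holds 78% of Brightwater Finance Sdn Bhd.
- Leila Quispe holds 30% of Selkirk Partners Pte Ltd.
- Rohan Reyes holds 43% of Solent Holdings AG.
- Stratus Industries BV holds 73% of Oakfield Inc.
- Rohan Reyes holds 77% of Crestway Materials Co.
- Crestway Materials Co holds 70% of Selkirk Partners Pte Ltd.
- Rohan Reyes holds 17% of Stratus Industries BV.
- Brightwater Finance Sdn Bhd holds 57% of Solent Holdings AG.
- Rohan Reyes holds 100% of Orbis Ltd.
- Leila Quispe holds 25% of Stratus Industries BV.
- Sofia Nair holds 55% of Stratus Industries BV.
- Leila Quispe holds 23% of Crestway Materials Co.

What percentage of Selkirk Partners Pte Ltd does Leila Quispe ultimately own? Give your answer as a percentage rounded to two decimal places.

Leila reaches Selkirk along 2 paths.
Direct stake: 30% = 30%.
Via Crestway: 23% × 70% = 16.1%.
Total: 30% + 16.1% = 46.1%.
Rounded: 46.10%.

46.10%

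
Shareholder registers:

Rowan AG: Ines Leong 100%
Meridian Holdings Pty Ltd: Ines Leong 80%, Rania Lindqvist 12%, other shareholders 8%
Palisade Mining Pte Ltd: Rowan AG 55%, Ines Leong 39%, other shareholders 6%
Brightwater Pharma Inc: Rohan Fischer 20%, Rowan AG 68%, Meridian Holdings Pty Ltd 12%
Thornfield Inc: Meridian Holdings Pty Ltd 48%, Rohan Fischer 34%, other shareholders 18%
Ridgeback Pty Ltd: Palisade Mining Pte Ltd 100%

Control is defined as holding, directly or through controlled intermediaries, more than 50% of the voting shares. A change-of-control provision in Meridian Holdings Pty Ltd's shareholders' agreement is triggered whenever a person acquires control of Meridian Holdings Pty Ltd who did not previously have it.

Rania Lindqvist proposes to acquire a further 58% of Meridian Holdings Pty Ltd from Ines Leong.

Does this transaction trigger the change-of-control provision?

The purchase adds only to Rania's holdings (Ines's stake shrinks), so Rania is the only person who could newly come to control Meridian.
Rania's largest direct stake is 12% in Meridian, which does not meet the threshold, so Rania controls no company.
In Meridian, Rania's side holds only 12%, not > 50%.
So before the transaction, Rania does not control Meridian.
After the purchase, Rania's direct stake in Meridian rises to 12% + 58% = 70%, and Ines's stake falls to 22%.
Rania holds 70% of Meridian, so Rania controls Meridian.
Rania did not control Meridian before and does after, so the clause is triggered.

Yes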